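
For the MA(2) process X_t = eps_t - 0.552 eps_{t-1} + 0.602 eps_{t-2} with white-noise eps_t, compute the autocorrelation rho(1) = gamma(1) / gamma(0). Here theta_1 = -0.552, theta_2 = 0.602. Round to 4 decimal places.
\rho(1) = -0.5304

For an MA(q) process with theta_0 = 1, the autocovariance is
  gamma(k) = sigma^2 * sum_{i=0..q-k} theta_i * theta_{i+k},
and rho(k) = gamma(k) / gamma(0). Sigma^2 cancels.
  numerator   = (1)*(-0.552) + (-0.552)*(0.602) = -0.884304.
  denominator = (1)^2 + (-0.552)^2 + (0.602)^2 = 1.667108.
  rho(1) = -0.884304 / 1.667108 = -0.5304.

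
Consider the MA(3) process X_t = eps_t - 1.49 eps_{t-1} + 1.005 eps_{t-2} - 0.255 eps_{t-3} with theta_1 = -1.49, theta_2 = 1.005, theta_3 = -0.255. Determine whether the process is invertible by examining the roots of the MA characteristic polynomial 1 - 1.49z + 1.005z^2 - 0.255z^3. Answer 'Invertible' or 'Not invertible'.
\text{Invertible}

The MA(q) characteristic polynomial is P(z) = 1 - 1.49z + 1.005z^2 - 0.255z^3.
Invertibility requires all roots to lie outside the unit circle, i.e. |z| > 1 for every root.
Degree 3: look for a simple real root z0 first, then factor out (1 - z/z0) and solve the remaining quadratic.
Testing z0 = 2: P(2) = 1 + (-1.49)(2) + (1.005)(2)^2 + (-0.255)(2)^3
  = 1 + (-2.98) + (4.02) + (-2.04) = 0.  So z_0 = 2 is a root, |z_0| = 2.
Divide out the factor (1 - 0.5 z) = (1 - z/z0) (since 1/z0 = 0.5):
  P(z) = (1 - 0.5 z)(1 + (-0.99) z + (0.51) z^2)
  [check: z-coef -0.99 - (0.5) = -1.49; z^2-coef 0.51 - (0.5)(-0.99) = 1.005; z^3-coef -(0.5)(0.51) = -0.255.]
Remaining roots from the quadratic factor 1 + (-0.99) z + (0.51) z^2:
  Set 1 + (-0.99) z + (0.51) z^2 = 0, i.e. a z^2 + b z + c = 0 with a = 0.51, b = -0.99, c = 1.
  Discriminant D = b^2 - 4ac = (-0.99)^2 - 4*(0.51)*1 = 0.9801 - (2.04) = -1.0599.
  D < 0, so the roots are the complex-conjugate pair z = (-b +/- i sqrt(-D)) / (2a) = 0.9706 +/- 1.0093i.
  For a conjugate pair |z|^2 = z * conj(z) = (product of roots) = c/a = 1/(0.51) = 1.960784, so |z| = sqrt(1.960784) = 1.4003 for both roots.
Moduli of all roots: 2.0000, 1.4003, 1.4003.
All moduli strictly greater than 1? Yes.
Verdict: Invertible.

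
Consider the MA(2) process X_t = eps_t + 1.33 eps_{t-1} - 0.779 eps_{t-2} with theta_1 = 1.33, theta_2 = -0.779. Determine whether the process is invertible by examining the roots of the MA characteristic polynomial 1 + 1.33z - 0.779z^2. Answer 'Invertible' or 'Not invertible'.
\text{Not invertible}

The MA(q) characteristic polynomial is P(z) = 1 + 1.33z - 0.779z^2.
Invertibility requires all roots to lie outside the unit circle, i.e. |z| > 1 for every root.
Set 1 + (1.33) z + (-0.779) z^2 = 0, i.e. a z^2 + b z + c = 0 with a = -0.779, b = 1.33, c = 1.
Discriminant D = b^2 - 4ac = (1.33)^2 - 4*(-0.779)*1 = 1.7689 - (-3.116) = 4.8849.
D >= 0, so the roots are real: z = (-b +/- sqrt(D)) / (2a) = (-1.33 +/- 2.210181) / (-1.558).
  z_1 = (-1.33 + 2.210181) / (-1.558) = -0.5649,   |z_1| = 0.5649.
  z_2 = (-1.33 - 2.210181) / (-1.558) = 2.2723,   |z_2| = 2.2723.
Moduli of all roots: 0.5649, 2.2723.
All moduli strictly greater than 1? No.
Verdict: Not invertible.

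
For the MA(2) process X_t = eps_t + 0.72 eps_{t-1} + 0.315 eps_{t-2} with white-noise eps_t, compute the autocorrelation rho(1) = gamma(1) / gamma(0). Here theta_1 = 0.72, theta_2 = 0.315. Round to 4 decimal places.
\rho(1) = 0.5853

For an MA(q) process with theta_0 = 1, the autocovariance is
  gamma(k) = sigma^2 * sum_{i=0..q-k} theta_i * theta_{i+k},
and rho(k) = gamma(k) / gamma(0). Sigma^2 cancels.
  numerator   = (1)*(0.72) + (0.72)*(0.315) = 0.9468.
  denominator = (1)^2 + (0.72)^2 + (0.315)^2 = 1.617625.
  rho(1) = 0.9468 / 1.617625 = 0.5853.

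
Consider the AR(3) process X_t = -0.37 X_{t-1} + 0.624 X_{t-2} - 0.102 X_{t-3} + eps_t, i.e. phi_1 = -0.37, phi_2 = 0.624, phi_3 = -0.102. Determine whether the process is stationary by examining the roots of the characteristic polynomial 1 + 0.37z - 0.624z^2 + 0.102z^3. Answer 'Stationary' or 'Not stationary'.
\text{Not stationary}

The AR(p) characteristic polynomial is P(z) = 1 + 0.37z - 0.624z^2 + 0.102z^3.
Stationarity requires all roots to lie outside the unit circle, i.e. |z| > 1 for every root.
Degree 3: look for a simple real root z0 first, then factor out (1 - z/z0) and solve the remaining quadratic.
Testing z0 = 5: P(5) = 1 + (0.37)(5) + (-0.624)(5)^2 + (0.102)(5)^3
  = 1 + (1.85) + (-15.6) + (12.75) = 0.  So z_0 = 5 is a root, |z_0| = 5.
Divide out the factor (1 - 0.2 z) = (1 - z/z0) (since 1/z0 = 0.2):
  P(z) = (1 - 0.2 z)(1 + (0.57) z + (-0.51) z^2)
  [check: z-coef 0.57 - (0.2) = 0.37; z^2-coef -0.51 - (0.2)(0.57) = -0.624; z^3-coef -(0.2)(-0.51) = 0.102.]
Remaining roots from the quadratic factor 1 + (0.57) z + (-0.51) z^2:
  Set 1 + (0.57) z + (-0.51) z^2 = 0, i.e. a z^2 + b z + c = 0 with a = -0.51, b = 0.57, c = 1.
  Discriminant D = b^2 - 4ac = (0.57)^2 - 4*(-0.51)*1 = 0.3249 - (-2.04) = 2.3649.
  D >= 0, so the roots are real: z = (-b +/- sqrt(D)) / (2a) = (-0.57 +/- 1.537823) / (-1.02).
    z_1 = (-0.57 + 1.537823) / (-1.02) = -0.9488,   |z_1| = 0.9488.
    z_2 = (-0.57 - 1.537823) / (-1.02) = 2.0665,   |z_2| = 2.0665.
Moduli of all roots: 5.0000, 0.9488, 2.0665.
All moduli strictly greater than 1? No.
Verdict: Not stationary.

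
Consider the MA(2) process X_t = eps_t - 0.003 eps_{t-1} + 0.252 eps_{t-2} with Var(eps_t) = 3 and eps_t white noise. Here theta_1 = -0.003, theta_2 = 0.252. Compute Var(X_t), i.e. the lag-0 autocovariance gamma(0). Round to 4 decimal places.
\gamma(0) = 3.1905

For an MA(q) process X_t = eps_t + sum_i theta_i eps_{t-i} with
Var(eps_t) = sigma^2, the variance is
  gamma(0) = sigma^2 * (1 + sum_i theta_i^2).
  sum_i theta_i^2 = (-0.003)^2 + (0.252)^2 = 0.000009 + 0.063504 = 0.063513.
  gamma(0) = 3 * (1 + 0.063513) = 3 * 1.063513 = 3.190539, which rounds to 3.1905.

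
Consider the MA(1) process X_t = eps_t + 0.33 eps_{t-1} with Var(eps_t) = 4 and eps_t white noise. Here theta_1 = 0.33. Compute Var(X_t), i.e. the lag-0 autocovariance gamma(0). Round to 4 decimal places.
\gamma(0) = 4.4356

For an MA(q) process X_t = eps_t + sum_i theta_i eps_{t-i} with
Var(eps_t) = sigma^2, the variance is
  gamma(0) = sigma^2 * (1 + sum_i theta_i^2).
  sum_i theta_i^2 = (0.33)^2 = 0.1089.
  gamma(0) = 4 * (1 + 0.1089) = 4 * 1.1089 = 4.4356.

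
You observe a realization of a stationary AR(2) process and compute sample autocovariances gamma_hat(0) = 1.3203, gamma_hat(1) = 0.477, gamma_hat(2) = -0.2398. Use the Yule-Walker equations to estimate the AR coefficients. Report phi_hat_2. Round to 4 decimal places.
\hat\phi_{2} = -0.3590

The Yule-Walker equations for an AR(p) process read, in matrix form,
  Gamma_p phi = r_p,   with   (Gamma_p)_{ij} = gamma(|i - j|),
                       (r_p)_i = gamma(i),   i,j = 1..p.
Substitute the sample gammas (Toeplitz matrix and right-hand side of size 2):
  Gamma_p = [[1.3203, 0.477], [0.477, 1.3203]]
  r_p     = [0.477, -0.2398]
Written out:
  1.3203 phi_1 + 0.477 phi_2 = 0.477
  0.477 phi_1 + 1.3203 phi_2 = -0.2398
Solve by Cramer's rule:
  det = gamma(0)^2 - gamma(1)^2 = (1.3203)^2 - (0.477)^2 = 1.74319209 - 0.227529 = 1.51566309
  phi_hat_1 = [gamma(1) gamma(0) - gamma(1) gamma(2)] / det = [(0.477)(1.3203) - (0.477)(-0.2398)] / 1.51566309 = 0.7441677 / 1.51566309 = 0.491
  phi_hat_2 = [gamma(0) gamma(2) - gamma(1)^2] / det = [(1.3203)(-0.2398) - (0.477)^2] / 1.51566309 = -0.54413694 / 1.51566309 = -0.359
So phi_hat = [0.4910, -0.3590].
Therefore phi_hat_2 = -0.3590.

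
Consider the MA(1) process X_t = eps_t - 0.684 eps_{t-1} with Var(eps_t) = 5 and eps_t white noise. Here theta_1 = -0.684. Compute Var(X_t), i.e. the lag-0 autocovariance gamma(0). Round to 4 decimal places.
\gamma(0) = 7.3393

For an MA(q) process X_t = eps_t + sum_i theta_i eps_{t-i} with
Var(eps_t) = sigma^2, the variance is
  gamma(0) = sigma^2 * (1 + sum_i theta_i^2).
  sum_i theta_i^2 = (-0.684)^2 = 0.467856.
  gamma(0) = 5 * (1 + 0.467856) = 5 * 1.467856 = 7.33928, which rounds to 7.3393.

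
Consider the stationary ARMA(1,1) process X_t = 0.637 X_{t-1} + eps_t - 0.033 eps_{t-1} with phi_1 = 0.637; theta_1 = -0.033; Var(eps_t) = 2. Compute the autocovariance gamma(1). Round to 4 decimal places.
\gamma(1) = 1.9901

Multiply the model equation by X_{t-k} and take expectations. With theta_0 = psi_0 = 1 and psi_j the MA(infinity) weights, this gives
  gamma(k) - sum_i phi_i gamma(k-i) = c_k,
  c_k = sigma^2 * sum_{j=k..q} theta_j psi_{j-k}   (c_k = 0 for k > q),
using gamma(-m) = gamma(m).
psi-weights needed (psi_j = theta_j + sum_i phi_i psi_{j-i}):
  psi_1 = theta_1 + phi_1 = -0.033 + (0.637) = 0.604
Right-hand sides:
  c_0 = sigma^2 (1 + theta_1 psi_1) = 2 * (1 + (-0.033)(0.604)) = 2 * 0.980068 = 1.960136
  c_1 = sigma^2 theta_1 = 2 * (-0.033) = -0.066
  c_2 = 0
Equations for k = 0 and k = 1 (AR order 1):
  gamma(0) = phi_1 gamma(1) + c_0
  gamma(1) = phi_1 gamma(0) + c_1
Substituting the second into the first: gamma(0) (1 - phi_1^2) = c_0 + phi_1 c_1, so
  gamma(0) = (c_0 + phi_1 c_1) / (1 - phi_1^2) = (1.960136 + (0.637)(-0.066)) / (1 - (0.637)^2) = 1.918094 / 0.594231 = 3.227859.
  gamma(1) = phi_1 gamma(0) + c_1 = (0.637)(3.227859) + (-0.066) = 1.990146.
Therefore gamma(1) = 1.9901 (to 4 decimal places).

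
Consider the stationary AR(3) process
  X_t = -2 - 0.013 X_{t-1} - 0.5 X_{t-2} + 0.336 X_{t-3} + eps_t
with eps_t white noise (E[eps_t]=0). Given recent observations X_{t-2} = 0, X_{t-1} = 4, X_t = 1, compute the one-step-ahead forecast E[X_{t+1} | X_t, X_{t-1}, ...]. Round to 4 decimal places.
E[X_{t+1} \mid \mathcal F_t] = -4.0130

For an AR(p) model X_t = c + sum_i phi_i X_{t-i} + eps_t, the
one-step-ahead conditional mean is
  E[X_{t+1} | X_t, ...] = c + sum_i phi_i X_{t+1-i}.
Substitute known values:
  E[X_{t+1} | ...] = -2 + (-0.013) * (1) + (-0.5) * (4) + (0.336) * (0)
                   = -4.0130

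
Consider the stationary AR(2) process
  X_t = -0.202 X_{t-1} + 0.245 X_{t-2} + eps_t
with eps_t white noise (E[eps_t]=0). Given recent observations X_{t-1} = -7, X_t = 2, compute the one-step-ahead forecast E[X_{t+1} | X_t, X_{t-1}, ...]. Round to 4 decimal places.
E[X_{t+1} \mid \mathcal F_t] = -2.1190

For an AR(p) model X_t = c + sum_i phi_i X_{t-i} + eps_t, the
one-step-ahead conditional mean is
  E[X_{t+1} | X_t, ...] = c + sum_i phi_i X_{t+1-i}.
Substitute known values:
  E[X_{t+1} | ...] = (-0.202) * (2) + (0.245) * (-7)
                   = -2.1190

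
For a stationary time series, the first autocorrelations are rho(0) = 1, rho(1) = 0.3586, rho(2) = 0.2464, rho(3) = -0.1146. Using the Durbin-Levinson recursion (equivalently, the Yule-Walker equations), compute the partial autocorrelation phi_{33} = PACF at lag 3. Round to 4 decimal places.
\phi_{33} = -0.2800

The PACF at lag k is phi_{kk}, the last component of the solution
to the Yule-Walker system G_k phi = r_k where
  (G_k)_{ij} = rho(|i - j|), (r_k)_i = rho(i), i,j = 1..k.
Equivalently, Durbin-Levinson gives phi_{kk} iteratively:
  phi_{11} = rho(1)
  phi_{kk} = [rho(k) - sum_{j=1..k-1} phi_{k-1,j} rho(k-j)]
            / [1 - sum_{j=1..k-1} phi_{k-1,j} rho(j)],
  phi_{k,j} = phi_{k-1,j} - phi_{kk} phi_{k-1,k-j},  j = 1..k-1.
Step k = 1:
  phi_11 = rho(1) = 0.3586.
Step k = 2:
  phi_22 = [rho(2) - phi_11 rho(1)] / [1 - phi_11 rho(1)] = [0.2464 - (0.3586)(0.3586)] / [1 - (0.3586)(0.3586)]
         = 0.11780604 / 0.87140604 = 0.135191.
  Update: phi_21 = phi_11 - phi_22 phi_11 = 0.3586 - (0.135191)(0.3586) = 0.310121.
Step k = 3:
  phi_33 = [rho(3) - phi_21 rho(2) - phi_22 rho(1)] / [1 - phi_21 rho(1) - phi_22 rho(2)]
    numerator   = -0.1146 - (0.310121)(0.2464) - (0.135191)(0.3586) = -0.23949312
    denominator = 1 - (0.310121)(0.3586) - (0.135191)(0.2464) = 0.85547975
  phi_33 = -0.23949312 / 0.85547975 = -0.28.
Therefore phi_{33} = -0.2800.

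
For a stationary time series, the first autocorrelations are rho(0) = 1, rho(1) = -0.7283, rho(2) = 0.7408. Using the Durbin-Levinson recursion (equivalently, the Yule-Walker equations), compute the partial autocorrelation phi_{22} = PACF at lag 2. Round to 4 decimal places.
\phi_{22} = 0.4480

The PACF at lag k is phi_{kk}, the last component of the solution
to the Yule-Walker system G_k phi = r_k where
  (G_k)_{ij} = rho(|i - j|), (r_k)_i = rho(i), i,j = 1..k.
Equivalently, Durbin-Levinson gives phi_{kk} iteratively:
  phi_{11} = rho(1)
  phi_{kk} = [rho(k) - sum_{j=1..k-1} phi_{k-1,j} rho(k-j)]
            / [1 - sum_{j=1..k-1} phi_{k-1,j} rho(j)],
  phi_{k,j} = phi_{k-1,j} - phi_{kk} phi_{k-1,k-j},  j = 1..k-1.
Step k = 1:
  phi_11 = rho(1) = -0.7283.
Step k = 2:
  phi_22 = [rho(2) - phi_11 rho(1)] / [1 - phi_11 rho(1)] = [0.7408 - (-0.7283)(-0.7283)] / [1 - (-0.7283)(-0.7283)]
         = 0.21037911 / 0.46957911 = 0.448.
Therefore phi_{22} = 0.4480.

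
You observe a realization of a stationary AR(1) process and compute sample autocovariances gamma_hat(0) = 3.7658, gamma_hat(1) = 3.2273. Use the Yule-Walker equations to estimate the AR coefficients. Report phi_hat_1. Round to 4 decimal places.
\hat\phi_{1} = 0.8570

The Yule-Walker equations for an AR(p) process read, in matrix form,
  Gamma_p phi = r_p,   with   (Gamma_p)_{ij} = gamma(|i - j|),
                       (r_p)_i = gamma(i),   i,j = 1..p.
Substitute the sample gammas (Toeplitz matrix and right-hand side of size 1):
  Gamma_p = [[3.7658]]
  r_p     = [3.2273]
With p = 1 this is the single equation gamma(0) phi_1 = gamma(1):
  phi_hat_1 = gamma(1) / gamma(0) = 3.2273 / 3.7658 = 0.8570.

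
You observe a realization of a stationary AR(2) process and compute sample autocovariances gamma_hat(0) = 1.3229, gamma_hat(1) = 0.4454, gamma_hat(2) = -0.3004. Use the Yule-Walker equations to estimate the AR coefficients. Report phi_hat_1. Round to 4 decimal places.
\hat\phi_{1} = 0.4660

The Yule-Walker equations for an AR(p) process read, in matrix form,
  Gamma_p phi = r_p,   with   (Gamma_p)_{ij} = gamma(|i - j|),
                       (r_p)_i = gamma(i),   i,j = 1..p.
Substitute the sample gammas (Toeplitz matrix and right-hand side of size 2):
  Gamma_p = [[1.3229, 0.4454], [0.4454, 1.3229]]
  r_p     = [0.4454, -0.3004]
Written out:
  1.3229 phi_1 + 0.4454 phi_2 = 0.4454
  0.4454 phi_1 + 1.3229 phi_2 = -0.3004
Solve by Cramer's rule:
  det = gamma(0)^2 - gamma(1)^2 = (1.3229)^2 - (0.4454)^2 = 1.75006441 - 0.19838116 = 1.55168325
  phi_hat_1 = [gamma(1) gamma(0) - gamma(1) gamma(2)] / det = [(0.4454)(1.3229) - (0.4454)(-0.3004)] / 1.55168325 = 0.72301782 / 1.55168325 = 0.466
  phi_hat_2 = [gamma(0) gamma(2) - gamma(1)^2] / det = [(1.3229)(-0.3004) - (0.4454)^2] / 1.55168325 = -0.59578032 / 1.55168325 = -0.384
So phi_hat = [0.4660, -0.3840].
Therefore phi_hat_1 = 0.4660.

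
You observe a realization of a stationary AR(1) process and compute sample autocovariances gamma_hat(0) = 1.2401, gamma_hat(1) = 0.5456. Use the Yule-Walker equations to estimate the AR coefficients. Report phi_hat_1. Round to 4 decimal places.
\hat\phi_{1} = 0.4400

The Yule-Walker equations for an AR(p) process read, in matrix form,
  Gamma_p phi = r_p,   with   (Gamma_p)_{ij} = gamma(|i - j|),
                       (r_p)_i = gamma(i),   i,j = 1..p.
Substitute the sample gammas (Toeplitz matrix and right-hand side of size 1):
  Gamma_p = [[1.2401]]
  r_p     = [0.5456]
With p = 1 this is the single equation gamma(0) phi_1 = gamma(1):
  phi_hat_1 = gamma(1) / gamma(0) = 0.5456 / 1.2401 = 0.4400.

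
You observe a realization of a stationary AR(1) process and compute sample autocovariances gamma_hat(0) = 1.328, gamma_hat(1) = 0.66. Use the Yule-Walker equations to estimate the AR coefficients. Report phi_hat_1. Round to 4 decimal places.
\hat\phi_{1} = 0.4970

The Yule-Walker equations for an AR(p) process read, in matrix form,
  Gamma_p phi = r_p,   with   (Gamma_p)_{ij} = gamma(|i - j|),
                       (r_p)_i = gamma(i),   i,j = 1..p.
Substitute the sample gammas (Toeplitz matrix and right-hand side of size 1):
  Gamma_p = [[1.328]]
  r_p     = [0.66]
With p = 1 this is the single equation gamma(0) phi_1 = gamma(1):
  phi_hat_1 = gamma(1) / gamma(0) = 0.66 / 1.328 = 0.4970.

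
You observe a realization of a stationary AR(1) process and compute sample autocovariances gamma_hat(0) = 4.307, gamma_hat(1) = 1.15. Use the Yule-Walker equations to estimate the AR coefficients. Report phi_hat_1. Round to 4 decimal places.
\hat\phi_{1} = 0.2670

The Yule-Walker equations for an AR(p) process read, in matrix form,
  Gamma_p phi = r_p,   with   (Gamma_p)_{ij} = gamma(|i - j|),
                       (r_p)_i = gamma(i),   i,j = 1..p.
Substitute the sample gammas (Toeplitz matrix and right-hand side of size 1):
  Gamma_p = [[4.307]]
  r_p     = [1.15]
With p = 1 this is the single equation gamma(0) phi_1 = gamma(1):
  phi_hat_1 = gamma(1) / gamma(0) = 1.15 / 4.307 = 0.2670.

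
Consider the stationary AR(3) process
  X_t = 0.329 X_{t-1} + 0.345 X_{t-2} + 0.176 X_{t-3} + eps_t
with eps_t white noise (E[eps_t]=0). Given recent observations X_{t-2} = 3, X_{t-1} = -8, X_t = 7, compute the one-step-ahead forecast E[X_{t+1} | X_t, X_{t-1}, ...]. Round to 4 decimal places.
E[X_{t+1} \mid \mathcal F_t] = 0.0710

For an AR(p) model X_t = c + sum_i phi_i X_{t-i} + eps_t, the
one-step-ahead conditional mean is
  E[X_{t+1} | X_t, ...] = c + sum_i phi_i X_{t+1-i}.
Substitute known values:
  E[X_{t+1} | ...] = (0.329) * (7) + (0.345) * (-8) + (0.176) * (3)
                   = 0.0710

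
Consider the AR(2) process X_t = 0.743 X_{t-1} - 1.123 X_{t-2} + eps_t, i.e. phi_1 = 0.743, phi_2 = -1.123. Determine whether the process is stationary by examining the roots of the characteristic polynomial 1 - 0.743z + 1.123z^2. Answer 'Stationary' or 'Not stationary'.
\text{Not stationary}

The AR(p) characteristic polynomial is P(z) = 1 - 0.743z + 1.123z^2.
Stationarity requires all roots to lie outside the unit circle, i.e. |z| > 1 for every root.
Set 1 + (-0.743) z + (1.123) z^2 = 0, i.e. a z^2 + b z + c = 0 with a = 1.123, b = -0.743, c = 1.
Discriminant D = b^2 - 4ac = (-0.743)^2 - 4*(1.123)*1 = 0.552049 - (4.492) = -3.939951.
D < 0, so the roots are the complex-conjugate pair z = (-b +/- i sqrt(-D)) / (2a) = 0.3308 +/- 0.8838i.
For a conjugate pair |z|^2 = z * conj(z) = (product of roots) = c/a = 1/(1.123) = 0.890472, so |z| = sqrt(0.890472) = 0.9436 for both roots.
Moduli of all roots: 0.9436, 0.9436.
All moduli strictly greater than 1? No.
Verdict: Not stationary.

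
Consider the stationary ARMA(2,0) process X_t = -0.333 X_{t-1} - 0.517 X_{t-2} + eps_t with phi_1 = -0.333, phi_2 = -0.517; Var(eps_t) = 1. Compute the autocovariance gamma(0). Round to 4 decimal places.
\gamma(0) = 1.4339

Multiply the model equation by X_{t-k} and take expectations. With theta_0 = psi_0 = 1 and psi_j the MA(infinity) weights, this gives
  gamma(k) - sum_i phi_i gamma(k-i) = c_k,
  c_k = sigma^2 * sum_{j=k..q} theta_j psi_{j-k}   (c_k = 0 for k > q),
using gamma(-m) = gamma(m).
Pure AR (q = 0): c_0 = sigma^2 = 1, c_k = 0 for k >= 1.
Equations for k = 0, 1, 2 (AR order 2, c_2 = 0):
  (E0) gamma(0) = phi_1 gamma(1) + phi_2 gamma(2) + c_0
  (E1) gamma(1) = phi_1 gamma(0) + phi_2 gamma(1) + c_1
  (E2) gamma(2) = phi_1 gamma(1) + phi_2 gamma(0)
From (E1): gamma(1) = A gamma(0) + B with
  A = phi_1 / (1 - phi_2) = -0.333 / 1.517 = -0.219512,   B = c_1 / (1 - phi_2) = 0 / 1.517 = 0.
Insert (E2) into (E0): gamma(0) (1 - phi_2^2) = phi_1 (1 + phi_2) gamma(1) + c_0.
  phi_1 (1 + phi_2) = (-0.333)(0.483) = -0.160839,   1 - phi_2^2 = 0.732711.
Replace gamma(1) by A gamma(0) + B and collect gamma(0):
  gamma(0) [0.732711 - (-0.160839)(-0.219512)] = c_0 = 1
  gamma(0) * 0.697405 = 1
  gamma(0) = 1 / 0.697405 = 1.433887.
Therefore gamma(0) = 1.4339 (to 4 decimal places).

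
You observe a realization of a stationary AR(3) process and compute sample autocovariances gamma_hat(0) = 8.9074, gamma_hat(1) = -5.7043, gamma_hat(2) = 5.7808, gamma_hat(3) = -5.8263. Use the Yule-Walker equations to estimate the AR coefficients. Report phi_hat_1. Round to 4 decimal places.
\hat\phi_{1} = -0.2600

The Yule-Walker equations for an AR(p) process read, in matrix form,
  Gamma_p phi = r_p,   with   (Gamma_p)_{ij} = gamma(|i - j|),
                       (r_p)_i = gamma(i),   i,j = 1..p.
Substitute the sample gammas (Toeplitz matrix and right-hand side of size 3):
  Gamma_p = [[8.9074, -5.7043, 5.7808], [-5.7043, 8.9074, -5.7043], [5.7808, -5.7043, 8.9074]]
  r_p     = [-5.7043, 5.7808, -5.8263]
Written out (R1..R3):
  (R1) 8.9074 phi_1 - 5.7043 phi_2 + 5.7808 phi_3 = -5.7043
  (R2) -5.7043 phi_1 + 8.9074 phi_2 - 5.7043 phi_3 = 5.7808
  (R3) 5.7808 phi_1 - 5.7043 phi_2 + 8.9074 phi_3 = -5.8263
Gaussian elimination:
  R2 <- R2 - (-5.7043/8.9074) R1 = R2 - (-0.6404) R1:  5.254366 phi_2 - 2.002275 phi_3 = 2.127766
  R3 <- R3 - (5.7808/8.9074) R1 = R3 - (0.648988) R1:  -2.002275 phi_2 + 5.155727 phi_3 = -2.124275
  R3 <- R3 - (-2.002275/5.254366) R2 = R3 - (-0.381069) R2:  4.392723 phi_3 = -1.31345
Back-substitution:
  phi_hat_3 = -1.31345 / 4.392723 = -0.299006
  phi_hat_2 = (2.127766 - (-2.002275)(-0.299006)) / 5.254366 = 0.29101
  phi_hat_1 = (-5.7043 - (-5.7043)(0.29101) - (5.7808)(-0.299006)) / 8.9074 = -0.259986
So phi_hat = [-0.2600, 0.2910, -0.2990].
Therefore phi_hat_1 = -0.2600.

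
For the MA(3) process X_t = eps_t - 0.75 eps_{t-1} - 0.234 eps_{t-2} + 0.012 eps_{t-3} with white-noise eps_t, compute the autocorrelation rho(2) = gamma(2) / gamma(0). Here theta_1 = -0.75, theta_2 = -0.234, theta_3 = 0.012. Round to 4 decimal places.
\rho(2) = -0.1502

For an MA(q) process with theta_0 = 1, the autocovariance is
  gamma(k) = sigma^2 * sum_{i=0..q-k} theta_i * theta_{i+k},
and rho(k) = gamma(k) / gamma(0). Sigma^2 cancels.
  numerator   = (1)*(-0.234) + (-0.75)*(0.012) = -0.243.
  denominator = (1)^2 + (-0.75)^2 + (-0.234)^2 + (0.012)^2 = 1.6174.
  rho(2) = -0.243 / 1.6174 = -0.1502.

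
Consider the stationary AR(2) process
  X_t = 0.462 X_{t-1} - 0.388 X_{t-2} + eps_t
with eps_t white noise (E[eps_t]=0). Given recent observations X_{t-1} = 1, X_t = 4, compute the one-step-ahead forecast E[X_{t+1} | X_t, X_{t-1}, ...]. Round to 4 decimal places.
E[X_{t+1} \mid \mathcal F_t] = 1.4600

For an AR(p) model X_t = c + sum_i phi_i X_{t-i} + eps_t, the
one-step-ahead conditional mean is
  E[X_{t+1} | X_t, ...] = c + sum_i phi_i X_{t+1-i}.
Substitute known values:
  E[X_{t+1} | ...] = (0.462) * (4) + (-0.388) * (1)
                   = 1.4600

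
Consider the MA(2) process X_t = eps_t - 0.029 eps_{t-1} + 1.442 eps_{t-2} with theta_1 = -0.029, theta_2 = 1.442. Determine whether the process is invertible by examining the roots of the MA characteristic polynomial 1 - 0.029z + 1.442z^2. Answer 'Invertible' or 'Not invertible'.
\text{Not invertible}

The MA(q) characteristic polynomial is P(z) = 1 - 0.029z + 1.442z^2.
Invertibility requires all roots to lie outside the unit circle, i.e. |z| > 1 for every root.
Set 1 + (-0.029) z + (1.442) z^2 = 0, i.e. a z^2 + b z + c = 0 with a = 1.442, b = -0.029, c = 1.
Discriminant D = b^2 - 4ac = (-0.029)^2 - 4*(1.442)*1 = 0.000841 - (5.768) = -5.767159.
D < 0, so the roots are the complex-conjugate pair z = (-b +/- i sqrt(-D)) / (2a) = 0.0101 +/- 0.8327i.
For a conjugate pair |z|^2 = z * conj(z) = (product of roots) = c/a = 1/(1.442) = 0.693481, so |z| = sqrt(0.693481) = 0.8328 for both roots.
Moduli of all roots: 0.8328, 0.8328.
All moduli strictly greater than 1? No.
Verdict: Not invertible.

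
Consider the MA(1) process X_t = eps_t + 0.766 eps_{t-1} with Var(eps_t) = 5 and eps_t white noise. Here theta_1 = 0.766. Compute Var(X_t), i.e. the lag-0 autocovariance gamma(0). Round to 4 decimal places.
\gamma(0) = 7.9338

For an MA(q) process X_t = eps_t + sum_i theta_i eps_{t-i} with
Var(eps_t) = sigma^2, the variance is
  gamma(0) = sigma^2 * (1 + sum_i theta_i^2).
  sum_i theta_i^2 = (0.766)^2 = 0.586756.
  gamma(0) = 5 * (1 + 0.586756) = 5 * 1.586756 = 7.93378, which rounds to 7.9338.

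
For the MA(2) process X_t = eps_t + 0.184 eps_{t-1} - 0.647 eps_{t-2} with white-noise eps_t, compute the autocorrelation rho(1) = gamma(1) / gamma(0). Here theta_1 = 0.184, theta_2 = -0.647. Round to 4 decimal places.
\rho(1) = 0.0447

For an MA(q) process with theta_0 = 1, the autocovariance is
  gamma(k) = sigma^2 * sum_{i=0..q-k} theta_i * theta_{i+k},
and rho(k) = gamma(k) / gamma(0). Sigma^2 cancels.
  numerator   = (1)*(0.184) + (0.184)*(-0.647) = 0.064952.
  denominator = (1)^2 + (0.184)^2 + (-0.647)^2 = 1.452465.
  rho(1) = 0.064952 / 1.452465 = 0.0447.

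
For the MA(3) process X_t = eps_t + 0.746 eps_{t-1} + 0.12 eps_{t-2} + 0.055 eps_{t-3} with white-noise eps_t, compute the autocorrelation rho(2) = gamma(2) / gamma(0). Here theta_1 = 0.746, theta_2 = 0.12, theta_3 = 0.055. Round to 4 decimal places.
\rho(2) = 0.1023

For an MA(q) process with theta_0 = 1, the autocovariance is
  gamma(k) = sigma^2 * sum_{i=0..q-k} theta_i * theta_{i+k},
and rho(k) = gamma(k) / gamma(0). Sigma^2 cancels.
  numerator   = (1)*(0.12) + (0.746)*(0.055) = 0.16103.
  denominator = (1)^2 + (0.746)^2 + (0.12)^2 + (0.055)^2 = 1.573941.
  rho(2) = 0.16103 / 1.573941 = 0.1023.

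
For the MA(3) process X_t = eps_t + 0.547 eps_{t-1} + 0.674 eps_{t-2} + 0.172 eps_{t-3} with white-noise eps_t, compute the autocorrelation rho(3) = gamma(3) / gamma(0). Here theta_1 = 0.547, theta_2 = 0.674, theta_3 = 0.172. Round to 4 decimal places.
\rho(3) = 0.0965

For an MA(q) process with theta_0 = 1, the autocovariance is
  gamma(k) = sigma^2 * sum_{i=0..q-k} theta_i * theta_{i+k},
and rho(k) = gamma(k) / gamma(0). Sigma^2 cancels.
  numerator   = (1)*(0.172) = 0.172.
  denominator = (1)^2 + (0.547)^2 + (0.674)^2 + (0.172)^2 = 1.783069.
  rho(3) = 0.172 / 1.783069 = 0.0965.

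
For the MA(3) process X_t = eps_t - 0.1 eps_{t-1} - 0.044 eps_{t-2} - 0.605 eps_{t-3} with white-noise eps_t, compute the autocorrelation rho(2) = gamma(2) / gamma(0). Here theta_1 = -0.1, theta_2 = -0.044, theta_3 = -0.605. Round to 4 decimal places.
\rho(2) = 0.0120

For an MA(q) process with theta_0 = 1, the autocovariance is
  gamma(k) = sigma^2 * sum_{i=0..q-k} theta_i * theta_{i+k},
and rho(k) = gamma(k) / gamma(0). Sigma^2 cancels.
  numerator   = (1)*(-0.044) + (-0.1)*(-0.605) = 0.0165.
  denominator = (1)^2 + (-0.1)^2 + (-0.044)^2 + (-0.605)^2 = 1.377961.
  rho(2) = 0.0165 / 1.377961 = 0.0120.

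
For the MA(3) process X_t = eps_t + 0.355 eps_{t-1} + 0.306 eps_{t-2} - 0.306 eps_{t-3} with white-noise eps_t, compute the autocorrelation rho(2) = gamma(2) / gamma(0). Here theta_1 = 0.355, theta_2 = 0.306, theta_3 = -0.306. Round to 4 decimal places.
\rho(2) = 0.1503

For an MA(q) process with theta_0 = 1, the autocovariance is
  gamma(k) = sigma^2 * sum_{i=0..q-k} theta_i * theta_{i+k},
and rho(k) = gamma(k) / gamma(0). Sigma^2 cancels.
  numerator   = (1)*(0.306) + (0.355)*(-0.306) = 0.19737.
  denominator = (1)^2 + (0.355)^2 + (0.306)^2 + (-0.306)^2 = 1.313297.
  rho(2) = 0.19737 / 1.313297 = 0.1503.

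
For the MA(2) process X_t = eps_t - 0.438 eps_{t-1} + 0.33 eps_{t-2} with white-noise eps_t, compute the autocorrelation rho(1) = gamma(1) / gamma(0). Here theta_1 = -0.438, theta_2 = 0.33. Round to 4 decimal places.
\rho(1) = -0.4479

For an MA(q) process with theta_0 = 1, the autocovariance is
  gamma(k) = sigma^2 * sum_{i=0..q-k} theta_i * theta_{i+k},
and rho(k) = gamma(k) / gamma(0). Sigma^2 cancels.
  numerator   = (1)*(-0.438) + (-0.438)*(0.33) = -0.58254.
  denominator = (1)^2 + (-0.438)^2 + (0.33)^2 = 1.300744.
  rho(1) = -0.58254 / 1.300744 = -0.4479.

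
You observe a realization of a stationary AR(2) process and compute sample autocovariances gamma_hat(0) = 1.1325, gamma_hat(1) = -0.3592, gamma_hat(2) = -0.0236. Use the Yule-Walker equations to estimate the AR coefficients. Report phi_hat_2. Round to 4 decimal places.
\hat\phi_{2} = -0.1350

The Yule-Walker equations for an AR(p) process read, in matrix form,
  Gamma_p phi = r_p,   with   (Gamma_p)_{ij} = gamma(|i - j|),
                       (r_p)_i = gamma(i),   i,j = 1..p.
Substitute the sample gammas (Toeplitz matrix and right-hand side of size 2):
  Gamma_p = [[1.1325, -0.3592], [-0.3592, 1.1325]]
  r_p     = [-0.3592, -0.0236]
Written out:
  1.1325 phi_1 - 0.3592 phi_2 = -0.3592
  -0.3592 phi_1 + 1.1325 phi_2 = -0.0236
Solve by Cramer's rule:
  det = gamma(0)^2 - gamma(1)^2 = (1.1325)^2 - (-0.3592)^2 = 1.28255625 - 0.12902464 = 1.15353161
  phi_hat_1 = [gamma(1) gamma(0) - gamma(1) gamma(2)] / det = [(-0.3592)(1.1325) - (-0.3592)(-0.0236)] / 1.15353161 = -0.41527112 / 1.15353161 = -0.36
  phi_hat_2 = [gamma(0) gamma(2) - gamma(1)^2] / det = [(1.1325)(-0.0236) - (-0.3592)^2] / 1.15353161 = -0.15575164 / 1.15353161 = -0.135
So phi_hat = [-0.3600, -0.1350].
Therefore phi_hat_2 = -0.1350.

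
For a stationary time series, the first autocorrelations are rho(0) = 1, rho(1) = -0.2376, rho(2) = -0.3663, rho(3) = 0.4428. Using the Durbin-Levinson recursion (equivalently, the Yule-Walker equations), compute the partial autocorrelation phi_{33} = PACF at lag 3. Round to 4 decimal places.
\phi_{33} = 0.2789

The PACF at lag k is phi_{kk}, the last component of the solution
to the Yule-Walker system G_k phi = r_k where
  (G_k)_{ij} = rho(|i - j|), (r_k)_i = rho(i), i,j = 1..k.
Equivalently, Durbin-Levinson gives phi_{kk} iteratively:
  phi_{11} = rho(1)
  phi_{kk} = [rho(k) - sum_{j=1..k-1} phi_{k-1,j} rho(k-j)]
            / [1 - sum_{j=1..k-1} phi_{k-1,j} rho(j)],
  phi_{k,j} = phi_{k-1,j} - phi_{kk} phi_{k-1,k-j},  j = 1..k-1.
Step k = 1:
  phi_11 = rho(1) = -0.2376.
Step k = 2:
  phi_22 = [rho(2) - phi_11 rho(1)] / [1 - phi_11 rho(1)] = [-0.3663 - (-0.2376)(-0.2376)] / [1 - (-0.2376)(-0.2376)]
         = -0.42275376 / 0.94354624 = -0.448048.
  Update: phi_21 = phi_11 - phi_22 phi_11 = -0.2376 - (-0.448048)(-0.2376) = -0.344056.
Step k = 3:
  phi_33 = [rho(3) - phi_21 rho(2) - phi_22 rho(1)] / [1 - phi_21 rho(1) - phi_22 rho(2)]
    numerator   = 0.4428 - (-0.344056)(-0.3663) - (-0.448048)(-0.2376) = 0.21031609
    denominator = 1 - (-0.344056)(-0.2376) - (-0.448048)(-0.3663) = 0.75413237
  phi_33 = 0.21031609 / 0.75413237 = 0.2789.
Therefore phi_{33} = 0.2789.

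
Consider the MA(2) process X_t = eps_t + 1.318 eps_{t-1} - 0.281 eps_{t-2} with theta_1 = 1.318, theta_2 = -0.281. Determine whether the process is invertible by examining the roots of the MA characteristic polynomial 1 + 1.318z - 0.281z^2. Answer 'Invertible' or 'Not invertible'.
\text{Not invertible}

The MA(q) characteristic polynomial is P(z) = 1 + 1.318z - 0.281z^2.
Invertibility requires all roots to lie outside the unit circle, i.e. |z| > 1 for every root.
Set 1 + (1.318) z + (-0.281) z^2 = 0, i.e. a z^2 + b z + c = 0 with a = -0.281, b = 1.318, c = 1.
Discriminant D = b^2 - 4ac = (1.318)^2 - 4*(-0.281)*1 = 1.737124 - (-1.124) = 2.861124.
D >= 0, so the roots are real: z = (-b +/- sqrt(D)) / (2a) = (-1.318 +/- 1.691486) / (-0.562).
  z_1 = (-1.318 + 1.691486) / (-0.562) = -0.6646,   |z_1| = 0.6646.
  z_2 = (-1.318 - 1.691486) / (-0.562) = 5.355,   |z_2| = 5.355.
Moduli of all roots: 0.6646, 5.3550.
All moduli strictly greater than 1? No.
Verdict: Not invertible.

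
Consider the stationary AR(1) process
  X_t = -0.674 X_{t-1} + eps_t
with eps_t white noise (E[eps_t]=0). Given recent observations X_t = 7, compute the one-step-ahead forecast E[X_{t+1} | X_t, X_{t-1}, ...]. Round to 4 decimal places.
E[X_{t+1} \mid \mathcal F_t] = -4.7180

For an AR(p) model X_t = c + sum_i phi_i X_{t-i} + eps_t, the
one-step-ahead conditional mean is
  E[X_{t+1} | X_t, ...] = c + sum_i phi_i X_{t+1-i}.
Substitute known values:
  E[X_{t+1} | ...] = (-0.674) * (7)
                   = -4.7180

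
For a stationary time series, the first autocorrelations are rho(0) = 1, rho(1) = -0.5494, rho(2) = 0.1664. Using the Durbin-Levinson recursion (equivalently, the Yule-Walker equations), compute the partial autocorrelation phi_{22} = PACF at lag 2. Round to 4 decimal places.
\phi_{22} = -0.1940

The PACF at lag k is phi_{kk}, the last component of the solution
to the Yule-Walker system G_k phi = r_k where
  (G_k)_{ij} = rho(|i - j|), (r_k)_i = rho(i), i,j = 1..k.
Equivalently, Durbin-Levinson gives phi_{kk} iteratively:
  phi_{11} = rho(1)
  phi_{kk} = [rho(k) - sum_{j=1..k-1} phi_{k-1,j} rho(k-j)]
            / [1 - sum_{j=1..k-1} phi_{k-1,j} rho(j)],
  phi_{k,j} = phi_{k-1,j} - phi_{kk} phi_{k-1,k-j},  j = 1..k-1.
Step k = 1:
  phi_11 = rho(1) = -0.5494.
Step k = 2:
  phi_22 = [rho(2) - phi_11 rho(1)] / [1 - phi_11 rho(1)] = [0.1664 - (-0.5494)(-0.5494)] / [1 - (-0.5494)(-0.5494)]
         = -0.13544036 / 0.69815964 = -0.194.
Therefore phi_{22} = -0.1940.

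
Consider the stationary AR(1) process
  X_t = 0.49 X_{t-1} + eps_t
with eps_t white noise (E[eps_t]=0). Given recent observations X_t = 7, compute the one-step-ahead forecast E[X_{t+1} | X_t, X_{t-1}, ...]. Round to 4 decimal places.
E[X_{t+1} \mid \mathcal F_t] = 3.4300

For an AR(p) model X_t = c + sum_i phi_i X_{t-i} + eps_t, the
one-step-ahead conditional mean is
  E[X_{t+1} | X_t, ...] = c + sum_i phi_i X_{t+1-i}.
Substitute known values:
  E[X_{t+1} | ...] = (0.49) * (7)
                   = 3.4300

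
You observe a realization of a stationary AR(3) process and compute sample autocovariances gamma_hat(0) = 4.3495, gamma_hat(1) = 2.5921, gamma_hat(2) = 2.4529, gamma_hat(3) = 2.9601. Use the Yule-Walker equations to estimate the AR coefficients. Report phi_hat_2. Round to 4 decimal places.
\hat\phi_{2} = 0.1420

The Yule-Walker equations for an AR(p) process read, in matrix form,
  Gamma_p phi = r_p,   with   (Gamma_p)_{ij} = gamma(|i - j|),
                       (r_p)_i = gamma(i),   i,j = 1..p.
Substitute the sample gammas (Toeplitz matrix and right-hand side of size 3):
  Gamma_p = [[4.3495, 2.5921, 2.4529], [2.5921, 4.3495, 2.5921], [2.4529, 2.5921, 4.3495]]
  r_p     = [2.5921, 2.4529, 2.9601]
Written out (R1..R3):
  (R1) 4.3495 phi_1 + 2.5921 phi_2 + 2.4529 phi_3 = 2.5921
  (R2) 2.5921 phi_1 + 4.3495 phi_2 + 2.5921 phi_3 = 2.4529
  (R3) 2.4529 phi_1 + 2.5921 phi_2 + 4.3495 phi_3 = 2.9601
Gaussian elimination:
  R2 <- R2 - (2.5921/4.3495) R1 = R2 - (0.595954) R1:  2.804729 phi_2 + 1.130286 phi_3 = 0.908129
  R3 <- R3 - (2.4529/4.3495) R1 = R3 - (0.56395) R1:  1.130286 phi_2 + 2.966187 phi_3 = 1.498286
  R3 <- R3 - (1.130286/2.804729) R2 = R3 - (0.402993) R2:  2.51069 phi_3 = 1.132316
Back-substitution:
  phi_hat_3 = 1.132316 / 2.51069 = 0.450998
  phi_hat_2 = (0.908129 - (1.130286)(0.450998)) / 2.804729 = 0.142036
  phi_hat_1 = (2.5921 - (2.5921)(0.142036) - (2.4529)(0.450998)) / 4.3495 = 0.256966
So phi_hat = [0.2570, 0.1420, 0.4510].
Therefore phi_hat_2 = 0.1420.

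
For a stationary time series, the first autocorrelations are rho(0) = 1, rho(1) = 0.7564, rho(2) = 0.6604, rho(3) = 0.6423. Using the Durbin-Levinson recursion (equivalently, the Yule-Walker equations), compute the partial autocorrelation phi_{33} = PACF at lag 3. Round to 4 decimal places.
\phi_{33} = 0.2192

The PACF at lag k is phi_{kk}, the last component of the solution
to the Yule-Walker system G_k phi = r_k where
  (G_k)_{ij} = rho(|i - j|), (r_k)_i = rho(i), i,j = 1..k.
Equivalently, Durbin-Levinson gives phi_{kk} iteratively:
  phi_{11} = rho(1)
  phi_{kk} = [rho(k) - sum_{j=1..k-1} phi_{k-1,j} rho(k-j)]
            / [1 - sum_{j=1..k-1} phi_{k-1,j} rho(j)],
  phi_{k,j} = phi_{k-1,j} - phi_{kk} phi_{k-1,k-j},  j = 1..k-1.
Step k = 1:
  phi_11 = rho(1) = 0.7564.
Step k = 2:
  phi_22 = [rho(2) - phi_11 rho(1)] / [1 - phi_11 rho(1)] = [0.6604 - (0.7564)(0.7564)] / [1 - (0.7564)(0.7564)]
         = 0.08825904 / 0.42785904 = 0.206281.
  Update: phi_21 = phi_11 - phi_22 phi_11 = 0.7564 - (0.206281)(0.7564) = 0.600369.
Step k = 3:
  phi_33 = [rho(3) - phi_21 rho(2) - phi_22 rho(1)] / [1 - phi_21 rho(1) - phi_22 rho(2)]
    numerator   = 0.6423 - (0.600369)(0.6604) - (0.206281)(0.7564) = 0.08978542
    denominator = 1 - (0.600369)(0.7564) - (0.206281)(0.6604) = 0.40965291
  phi_33 = 0.08978542 / 0.40965291 = 0.2192.
Therefore phi_{33} = 0.2192.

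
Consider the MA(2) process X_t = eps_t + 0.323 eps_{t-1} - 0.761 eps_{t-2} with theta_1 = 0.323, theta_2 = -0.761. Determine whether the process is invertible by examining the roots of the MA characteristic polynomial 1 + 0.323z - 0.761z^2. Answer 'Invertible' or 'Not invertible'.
\text{Not invertible}

The MA(q) characteristic polynomial is P(z) = 1 + 0.323z - 0.761z^2.
Invertibility requires all roots to lie outside the unit circle, i.e. |z| > 1 for every root.
Set 1 + (0.323) z + (-0.761) z^2 = 0, i.e. a z^2 + b z + c = 0 with a = -0.761, b = 0.323, c = 1.
Discriminant D = b^2 - 4ac = (0.323)^2 - 4*(-0.761)*1 = 0.104329 - (-3.044) = 3.148329.
D >= 0, so the roots are real: z = (-b +/- sqrt(D)) / (2a) = (-0.323 +/- 1.774353) / (-1.522).
  z_1 = (-0.323 + 1.774353) / (-1.522) = -0.9536,   |z_1| = 0.9536.
  z_2 = (-0.323 - 1.774353) / (-1.522) = 1.378,   |z_2| = 1.378.
Moduli of all roots: 0.9536, 1.3780.
All moduli strictly greater than 1? No.
Verdict: Not invertible.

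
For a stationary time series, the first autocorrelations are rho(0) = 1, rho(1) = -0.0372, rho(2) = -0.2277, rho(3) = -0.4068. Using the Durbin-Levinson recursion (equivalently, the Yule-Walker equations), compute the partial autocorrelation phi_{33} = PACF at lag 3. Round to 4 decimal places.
\phi_{33} = -0.4500

The PACF at lag k is phi_{kk}, the last component of the solution
to the Yule-Walker system G_k phi = r_k where
  (G_k)_{ij} = rho(|i - j|), (r_k)_i = rho(i), i,j = 1..k.
Equivalently, Durbin-Levinson gives phi_{kk} iteratively:
  phi_{11} = rho(1)
  phi_{kk} = [rho(k) - sum_{j=1..k-1} phi_{k-1,j} rho(k-j)]
            / [1 - sum_{j=1..k-1} phi_{k-1,j} rho(j)],
  phi_{k,j} = phi_{k-1,j} - phi_{kk} phi_{k-1,k-j},  j = 1..k-1.
Step k = 1:
  phi_11 = rho(1) = -0.0372.
Step k = 2:
  phi_22 = [rho(2) - phi_11 rho(1)] / [1 - phi_11 rho(1)] = [-0.2277 - (-0.0372)(-0.0372)] / [1 - (-0.0372)(-0.0372)]
         = -0.22908384 / 0.99861616 = -0.229401.
  Update: phi_21 = phi_11 - phi_22 phi_11 = -0.0372 - (-0.229401)(-0.0372) = -0.045734.
Step k = 3:
  phi_33 = [rho(3) - phi_21 rho(2) - phi_22 rho(1)] / [1 - phi_21 rho(1) - phi_22 rho(2)]
    numerator   = -0.4068 - (-0.045734)(-0.2277) - (-0.229401)(-0.0372) = -0.4257473
    denominator = 1 - (-0.045734)(-0.0372) - (-0.229401)(-0.2277) = 0.94606403
  phi_33 = -0.4257473 / 0.94606403 = -0.45.
Therefore phi_{33} = -0.4500.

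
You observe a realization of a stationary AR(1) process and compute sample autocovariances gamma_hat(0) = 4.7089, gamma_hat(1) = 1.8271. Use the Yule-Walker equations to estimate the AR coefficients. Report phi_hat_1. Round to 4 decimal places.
\hat\phi_{1} = 0.3880

The Yule-Walker equations for an AR(p) process read, in matrix form,
  Gamma_p phi = r_p,   with   (Gamma_p)_{ij} = gamma(|i - j|),
                       (r_p)_i = gamma(i),   i,j = 1..p.
Substitute the sample gammas (Toeplitz matrix and right-hand side of size 1):
  Gamma_p = [[4.7089]]
  r_p     = [1.8271]
With p = 1 this is the single equation gamma(0) phi_1 = gamma(1):
  phi_hat_1 = gamma(1) / gamma(0) = 1.8271 / 4.7089 = 0.3880.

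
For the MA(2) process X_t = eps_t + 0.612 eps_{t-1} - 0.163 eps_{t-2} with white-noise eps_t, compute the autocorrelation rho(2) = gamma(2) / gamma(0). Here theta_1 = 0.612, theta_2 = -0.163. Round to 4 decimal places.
\rho(2) = -0.1163

For an MA(q) process with theta_0 = 1, the autocovariance is
  gamma(k) = sigma^2 * sum_{i=0..q-k} theta_i * theta_{i+k},
and rho(k) = gamma(k) / gamma(0). Sigma^2 cancels.
  numerator   = (1)*(-0.163) = -0.163.
  denominator = (1)^2 + (0.612)^2 + (-0.163)^2 = 1.401113.
  rho(2) = -0.163 / 1.401113 = -0.1163.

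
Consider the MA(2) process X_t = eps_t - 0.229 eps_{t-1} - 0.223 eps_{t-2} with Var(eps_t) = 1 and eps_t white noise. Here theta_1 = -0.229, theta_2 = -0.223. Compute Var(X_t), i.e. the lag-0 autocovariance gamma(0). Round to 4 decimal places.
\gamma(0) = 1.1022

For an MA(q) process X_t = eps_t + sum_i theta_i eps_{t-i} with
Var(eps_t) = sigma^2, the variance is
  gamma(0) = sigma^2 * (1 + sum_i theta_i^2).
  sum_i theta_i^2 = (-0.229)^2 + (-0.223)^2 = 0.052441 + 0.049729 = 0.10217.
  gamma(0) = 1 * (1 + 0.10217) = 1 * 1.10217 = 1.10217, which rounds to 1.1022.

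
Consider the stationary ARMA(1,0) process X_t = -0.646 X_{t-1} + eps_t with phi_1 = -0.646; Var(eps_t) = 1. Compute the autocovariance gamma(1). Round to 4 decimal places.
\gamma(1) = -1.1087

Multiply the model equation by X_{t-k} and take expectations. With theta_0 = psi_0 = 1 and psi_j the MA(infinity) weights, this gives
  gamma(k) - sum_i phi_i gamma(k-i) = c_k,
  c_k = sigma^2 * sum_{j=k..q} theta_j psi_{j-k}   (c_k = 0 for k > q),
using gamma(-m) = gamma(m).
Pure AR (q = 0): c_0 = sigma^2 = 1, c_k = 0 for k >= 1.
Equations for k = 0 and k = 1 (AR order 1):
  gamma(0) = phi_1 gamma(1) + c_0
  gamma(1) = phi_1 gamma(0) + c_1
Substituting the second into the first: gamma(0) (1 - phi_1^2) = c_0 + phi_1 c_1, so
  gamma(0) = c_0 / (1 - phi_1^2) = 1 / (1 - (-0.646)^2) = 1 / 0.582684 = 1.716196.
  gamma(1) = phi_1 gamma(0) = (-0.646)(1.716196) = -1.108663.
Therefore gamma(1) = -1.1087 (to 4 decimal places).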